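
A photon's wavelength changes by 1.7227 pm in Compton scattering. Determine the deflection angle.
73.14°

From the Compton formula Δλ = λ_C(1 - cos θ), we can solve for θ:

cos θ = 1 - Δλ/λ_C

Given:
- Δλ = 1.7227 pm
- λ_C = h/(m_e·c) ≈ 2.42631024 pm

cos θ = 1 - 1.7227/2.42631024
cos θ = 1 - 0.710008
cos θ = 0.289992

θ = arccos(0.289992)
θ = 73.14°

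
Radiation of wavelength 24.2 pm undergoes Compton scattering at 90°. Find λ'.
26.6263 pm

Using the Compton formula: λ' = λ + λ_C(1 − cos θ)

For θ = 90°, cos θ = 0 (exact) = 0.0000, so:
1 − cos 90° = 1 − (0) = 1.0000

Δλ = λ_C × 1.0000 = 2.4263 × 1.0000 = 2.4263 pm

λ' = 24.2 + 2.4263 = 26.6263 pm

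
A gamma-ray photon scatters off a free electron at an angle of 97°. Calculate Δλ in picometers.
2.7220 pm

Using the Compton scattering formula:
Δλ = λ_C(1 - cos θ)

where λ_C = h/(m_e·c) ≈ 2.4263 pm is the Compton wavelength of an electron.

For θ = 97°:
cos(97°) = -0.1219
1 - cos(97°) = 1.1219

Δλ = 2.4263 × 1.1219
Δλ = 2.7220 pm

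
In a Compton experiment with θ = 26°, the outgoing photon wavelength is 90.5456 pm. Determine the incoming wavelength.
90.3000 pm

From λ' = λ + Δλ, we have λ = λ' - Δλ

First calculate the Compton shift:
Δλ = λ_C(1 - cos θ)
Δλ = 2.4263 × (1 - cos(26°))
Δλ = 2.4263 × 0.1012
Δλ = 0.2456 pm

Initial wavelength:
λ = λ' - Δλ
λ = 90.5456 - 0.2456
λ = 90.3000 pm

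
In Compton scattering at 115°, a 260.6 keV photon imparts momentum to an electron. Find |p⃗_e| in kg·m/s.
1.8818e-22 kg·m/s

The electron is initially at rest, so by conservation of momentum:
p⃗_e = p⃗₀ − p⃗'  (incident photon momentum minus scattered photon momentum)

Photon momentum magnitudes (p = h/λ = E/c):
λ₀ = hc/E₀ = 4.7576 pm → p₀ = h/λ₀ = 1.3927e-22 kg·m/s
Δλ = λ_C(1 − cos 115°) = 3.4517 pm
λ' = 8.2094 pm → p' = h/λ' = 8.0714e-23 kg·m/s

The scattered photon makes angle θ = 115° with the incident direction, so by the law of cosines:
|p⃗_e|² = p₀² + p'² − 2p₀p'cos θ
|p⃗_e|² = (1.3927e-22)² + (8.0714e-23)² − 2·1.3927e-22·8.0714e-23·cos(115°)
|p⃗_e| = 1.8818e-22 kg·m/s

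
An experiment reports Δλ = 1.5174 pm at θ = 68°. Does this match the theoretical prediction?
Yes, consistent

Calculate the expected shift for θ = 68°:

Δλ_expected = λ_C(1 - cos(68°))
Δλ_expected = 2.4263 × (1 - cos(68°))
Δλ_expected = 2.4263 × 0.6254
Δλ_expected = 1.5174 pm

Given shift: 1.5174 pm
Expected shift: 1.5174 pm
Difference: 0.0000 pm

The values match. This is consistent with Compton scattering at the stated angle.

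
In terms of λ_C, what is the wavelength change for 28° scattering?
0.1171 λ_C

The Compton shift formula is:
Δλ = λ_C(1 - cos θ)

Dividing both sides by λ_C:
Δλ/λ_C = 1 - cos θ

For θ = 28°:
Δλ/λ_C = 1 - cos(28°)
Δλ/λ_C = 1 - 0.8829
Δλ/λ_C = 0.1171

This means the shift is 0.1171 × λ_C = 0.2840 pm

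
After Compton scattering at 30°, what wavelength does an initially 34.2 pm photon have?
34.5251 pm

Using the Compton formula: λ' = λ + λ_C(1 − cos θ)

For θ = 30°, cos θ = √3/2 (exact) ≈ 0.8660, so:
1 − cos 30° = 1 − (√3/2) ≈ 0.1340

Δλ = λ_C × 0.1340 = 2.4263 × 0.1340 = 0.3251 pm

λ' = 34.2 + 0.3251 = 34.5251 pm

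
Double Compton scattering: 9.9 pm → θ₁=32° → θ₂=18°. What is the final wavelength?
10.3874 pm

Apply Compton shift twice:

First scattering at θ₁ = 32°:
Δλ₁ = λ_C(1 - cos(32°))
Δλ₁ = 2.4263 × 0.1520
Δλ₁ = 0.3687 pm

After first scattering:
λ₁ = 9.9 + 0.3687 = 10.2687 pm

Second scattering at θ₂ = 18°:
Δλ₂ = λ_C(1 - cos(18°))
Δλ₂ = 2.4263 × 0.0489
Δλ₂ = 0.1188 pm

Final wavelength:
λ₂ = 10.2687 + 0.1188 = 10.3874 pm

Total shift: Δλ_total = 0.3687 + 0.1188 = 0.4874 pm

(Intermediate values are shown rounded; full precision is carried through to the final answer.)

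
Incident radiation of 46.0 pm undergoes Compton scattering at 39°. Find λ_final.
46.5407 pm

Using the Compton scattering formula:
λ' = λ + Δλ = λ + λ_C(1 - cos θ)

Given:
- Initial wavelength λ = 46.0 pm
- Scattering angle θ = 39°
- Compton wavelength λ_C ≈ 2.4263 pm

Calculate the shift:
Δλ = 2.4263 × (1 - cos(39°))
Δλ = 2.4263 × 0.2229
Δλ = 0.5407 pm

Final wavelength:
λ' = 46.0 + 0.5407 = 46.5407 pm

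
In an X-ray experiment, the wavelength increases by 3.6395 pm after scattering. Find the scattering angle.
120.00°

From the Compton formula Δλ = λ_C(1 - cos θ), we can solve for θ:

cos θ = 1 - Δλ/λ_C

Given:
- Δλ = 3.6395 pm
- λ_C = h/(m_e·c) ≈ 2.42631024 pm

cos θ = 1 - 3.6395/2.42631024
cos θ = 1 - 1.500014
cos θ = -0.500014

θ = arccos(-0.500014)
θ = 120.00°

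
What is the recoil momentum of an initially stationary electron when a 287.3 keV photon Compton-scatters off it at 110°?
2.0106e-22 kg·m/s

The electron is initially at rest, so by conservation of momentum:
p⃗_e = p⃗₀ − p⃗'  (incident photon momentum minus scattered photon momentum)

Photon momentum magnitudes (p = h/λ = E/c):
λ₀ = hc/E₀ = 4.3155 pm → p₀ = h/λ₀ = 1.5354e-22 kg·m/s
Δλ = λ_C(1 − cos 110°) = 3.2562 pm
λ' = 7.5717 pm → p' = h/λ' = 8.7512e-23 kg·m/s

The scattered photon makes angle θ = 110° with the incident direction, so by the law of cosines:
|p⃗_e|² = p₀² + p'² − 2p₀p'cos θ
|p⃗_e|² = (1.5354e-22)² + (8.7512e-23)² − 2·1.5354e-22·8.7512e-23·cos(110°)
|p⃗_e| = 2.0106e-22 kg·m/s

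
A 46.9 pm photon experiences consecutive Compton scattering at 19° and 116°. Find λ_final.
50.5221 pm

Apply Compton shift twice:

First scattering at θ₁ = 19°:
Δλ₁ = λ_C(1 - cos(19°))
Δλ₁ = 2.4263 × 0.0545
Δλ₁ = 0.1322 pm

After first scattering:
λ₁ = 46.9 + 0.1322 = 47.0322 pm

Second scattering at θ₂ = 116°:
Δλ₂ = λ_C(1 - cos(116°))
Δλ₂ = 2.4263 × 1.4384
Δλ₂ = 3.4899 pm

Final wavelength:
λ₂ = 47.0322 + 3.4899 = 50.5221 pm

Total shift: Δλ_total = 0.1322 + 3.4899 = 3.6221 pm

(Intermediate values are shown rounded; full precision is carried through to the final answer.)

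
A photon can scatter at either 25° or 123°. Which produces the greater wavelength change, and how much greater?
123° produces the larger shift by a factor of 16.486

Calculate both shifts using Δλ = λ_C(1 - cos θ):

For θ₁ = 25°:
Δλ₁ = 2.4263 × (1 - cos(25°))
Δλ₁ = 2.4263 × 0.0937
Δλ₁ = 0.2273 pm

For θ₂ = 123°:
Δλ₂ = 2.4263 × (1 - cos(123°))
Δλ₂ = 2.4263 × 1.5446
Δλ₂ = 3.7478 pm

The 123° angle produces the larger shift.
Ratio: 3.7478/0.2273 = 16.486

(Intermediate values are shown rounded; full precision is carried through to the final answer.)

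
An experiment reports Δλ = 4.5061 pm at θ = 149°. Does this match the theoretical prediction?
Yes, consistent

Calculate the expected shift for θ = 149°:

Δλ_expected = λ_C(1 - cos(149°))
Δλ_expected = 2.4263 × (1 - cos(149°))
Δλ_expected = 2.4263 × 1.8572
Δλ_expected = 4.5061 pm

Given shift: 4.5061 pm
Expected shift: 4.5061 pm
Difference: 0.0000 pm

The values match. This is consistent with Compton scattering at the stated angle.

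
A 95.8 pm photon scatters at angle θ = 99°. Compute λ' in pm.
98.6059 pm

Using the Compton scattering formula:
λ' = λ + Δλ = λ + λ_C(1 - cos θ)

Given:
- Initial wavelength λ = 95.8 pm
- Scattering angle θ = 99°
- Compton wavelength λ_C ≈ 2.4263 pm

Calculate the shift:
Δλ = 2.4263 × (1 - cos(99°))
Δλ = 2.4263 × 1.1564
Δλ = 2.8059 pm

Final wavelength:
λ' = 95.8 + 2.8059 = 98.6059 pm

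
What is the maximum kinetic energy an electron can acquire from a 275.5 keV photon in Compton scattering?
142.9385 keV

Maximum energy transfer occurs at θ = 180° (backscattering).

Initial photon: E₀ = 275.5 keV → λ₀ = 4.5003 pm

Maximum Compton shift (at 180°):
Δλ_max = 2λ_C = 2 × 2.4263 = 4.8526 pm

Final wavelength:
λ' = 4.5003 + 4.8526 = 9.3530 pm

Minimum photon energy (maximum energy to electron):
E'_min = hc/λ' = 132.5615 keV

Maximum electron kinetic energy:
K_max = E₀ - E'_min = 275.5000 - 132.5615 = 142.9385 keV

(Intermediate values are shown rounded; full precision is carried through to the final answer.)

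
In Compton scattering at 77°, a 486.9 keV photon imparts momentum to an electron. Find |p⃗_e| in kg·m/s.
2.6943e-22 kg·m/s

The electron is initially at rest, so by conservation of momentum:
p⃗_e = p⃗₀ − p⃗'  (incident photon momentum minus scattered photon momentum)

Photon momentum magnitudes (p = h/λ = E/c):
λ₀ = hc/E₀ = 2.5464 pm → p₀ = h/λ₀ = 2.6021e-22 kg·m/s
Δλ = λ_C(1 − cos 77°) = 1.8805 pm
λ' = 4.4269 pm → p' = h/λ' = 1.4968e-22 kg·m/s

The scattered photon makes angle θ = 77° with the incident direction, so by the law of cosines:
|p⃗_e|² = p₀² + p'² − 2p₀p'cos θ
|p⃗_e|² = (2.6021e-22)² + (1.4968e-22)² − 2·2.6021e-22·1.4968e-22·cos(77°)
|p⃗_e| = 2.6943e-22 kg·m/s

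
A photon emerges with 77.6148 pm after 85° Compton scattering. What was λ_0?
75.4000 pm

From λ' = λ + Δλ, we have λ = λ' - Δλ

First calculate the Compton shift:
Δλ = λ_C(1 - cos θ)
Δλ = 2.4263 × (1 - cos(85°))
Δλ = 2.4263 × 0.9128
Δλ = 2.2148 pm

Initial wavelength:
λ = λ' - Δλ
λ = 77.6148 - 2.2148
λ = 75.4000 pm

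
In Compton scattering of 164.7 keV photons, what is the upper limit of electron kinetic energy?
64.5553 keV

Maximum energy transfer occurs at θ = 180° (backscattering).

Initial photon: E₀ = 164.7 keV → λ₀ = 7.5279 pm

Maximum Compton shift (at 180°):
Δλ_max = 2λ_C = 2 × 2.4263 = 4.8526 pm

Final wavelength:
λ' = 7.5279 + 4.8526 = 12.3805 pm

Minimum photon energy (maximum energy to electron):
E'_min = hc/λ' = 100.1447 keV

Maximum electron kinetic energy:
K_max = E₀ - E'_min = 164.7000 - 100.1447 = 64.5553 keV

(Intermediate values are shown rounded; full precision is carried through to the final answer.)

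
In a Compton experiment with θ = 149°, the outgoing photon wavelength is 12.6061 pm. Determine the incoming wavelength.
8.1000 pm

From λ' = λ + Δλ, we have λ = λ' - Δλ

First calculate the Compton shift:
Δλ = λ_C(1 - cos θ)
Δλ = 2.4263 × (1 - cos(149°))
Δλ = 2.4263 × 1.8572
Δλ = 4.5061 pm

Initial wavelength:
λ = λ' - Δλ
λ = 12.6061 - 4.5061
λ = 8.1000 pm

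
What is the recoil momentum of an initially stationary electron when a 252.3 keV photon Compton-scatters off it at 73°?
1.4243e-22 kg·m/s

The electron is initially at rest, so by conservation of momentum:
p⃗_e = p⃗₀ − p⃗'  (incident photon momentum minus scattered photon momentum)

Photon momentum magnitudes (p = h/λ = E/c):
λ₀ = hc/E₀ = 4.9142 pm → p₀ = h/λ₀ = 1.3484e-22 kg·m/s
Δλ = λ_C(1 − cos 73°) = 1.7169 pm
λ' = 6.6311 pm → p' = h/λ' = 9.9924e-23 kg·m/s

The scattered photon makes angle θ = 73° with the incident direction, so by the law of cosines:
|p⃗_e|² = p₀² + p'² − 2p₀p'cos θ
|p⃗_e|² = (1.3484e-22)² + (9.9924e-23)² − 2·1.3484e-22·9.9924e-23·cos(73°)
|p⃗_e| = 1.4243e-22 kg·m/s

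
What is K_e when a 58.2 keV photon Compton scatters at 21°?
0.4370 keV

By energy conservation: K_e = E_initial - E_final

First find the scattered photon energy:
Initial wavelength: λ = hc/E = 21.3031 pm
Compton shift: Δλ = λ_C(1 - cos(21°)) = 0.1612 pm
Final wavelength: λ' = 21.3031 + 0.1612 = 21.4643 pm
Final photon energy: E' = hc/λ' = 57.7630 keV

Electron kinetic energy:
K_e = E - E' = 58.2000 - 57.7630 = 0.4370 keV

(Intermediate values are shown rounded; full precision is carried through to the final answer.)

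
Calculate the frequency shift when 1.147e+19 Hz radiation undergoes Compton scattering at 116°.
1.351e+18 Hz (decrease)

Convert frequency to wavelength (c = 299792458 m/s):
λ₀ = c/f₀ = 299792458/1.147e+19 = 2.6137093e-11 m = 26.1371 pm

Calculate Compton shift:
Δλ = λ_C(1 - cos(116°)) = 3.4899 pm

Final wavelength:
λ' = λ₀ + Δλ = 26.1371 + 3.4899 = 29.6270 pm

Final frequency:
f' = c/λ' = 299792458/2.9627028e-11 = 1.0118884e+19 Hz

Frequency shift (decrease):
Δf = f₀ - f' = 1.147e+19 - 1.0118884e+19 = 1.351e+18 Hz

(Intermediate values are shown rounded; full precision is carried through to the final answer.)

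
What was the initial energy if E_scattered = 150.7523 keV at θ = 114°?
257.6999 keV

Convert final energy to wavelength (hc ≈ 1239.842 keV·pm):
λ' = hc/E' = 1239.842 / 150.7523 = 8.2244 pm

Calculate the Compton shift:
Δλ = λ_C(1 - cos(114°))
Δλ = 2.4263 × (1 - cos(114°))
Δλ = 3.4132 pm

Initial wavelength:
λ = λ' - Δλ = 8.2244 - 3.4132 = 4.8112 pm

Initial energy:
E = hc/λ = 1239.842 / 4.8112 = 257.6999 keV

(Intermediate values are shown rounded; full precision is carried through to the final answer.)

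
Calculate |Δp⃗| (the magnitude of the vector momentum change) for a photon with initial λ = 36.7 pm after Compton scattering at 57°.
1.6984e-23 kg·m/s

Photon momentum magnitude is p = h/λ.

Initial momentum:
p₀ = h/λ = 6.6261e-34/3.6700e-11 = 1.8055e-23 kg·m/s

After scattering:
λ' = λ + Δλ = 36.7 + 1.1048 = 37.8048 pm
p' = h/λ' = 6.6261e-34/3.7805e-11 = 1.7527e-23 kg·m/s

Momentum is a vector; the scattered photon's direction makes angle θ = 57° with the incident direction. The magnitude of the vector change Δp⃗ = p⃗₀ − p⃗' is found from the law of cosines:
|Δp⃗|² = p₀² + p'² − 2p₀p'cos θ
|Δp⃗|² = (1.8055e-23)² + (1.7527e-23)² − 2·1.8055e-23·1.7527e-23·cos(57°)
|Δp⃗| = 1.6984e-23 kg·m/s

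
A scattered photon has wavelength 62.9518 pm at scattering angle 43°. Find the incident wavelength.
62.3000 pm

From λ' = λ + Δλ, we have λ = λ' - Δλ

First calculate the Compton shift:
Δλ = λ_C(1 - cos θ)
Δλ = 2.4263 × (1 - cos(43°))
Δλ = 2.4263 × 0.2686
Δλ = 0.6518 pm

Initial wavelength:
λ = λ' - Δλ
λ = 62.9518 - 0.6518
λ = 62.3000 pm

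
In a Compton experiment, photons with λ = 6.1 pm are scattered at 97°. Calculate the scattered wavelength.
8.8220 pm

Using the Compton scattering formula:
λ' = λ + Δλ = λ + λ_C(1 - cos θ)

Given:
- Initial wavelength λ = 6.1 pm
- Scattering angle θ = 97°
- Compton wavelength λ_C ≈ 2.4263 pm

Calculate the shift:
Δλ = 2.4263 × (1 - cos(97°))
Δλ = 2.4263 × 1.1219
Δλ = 2.7220 pm

Final wavelength:
λ' = 6.1 + 2.7220 = 8.8220 pm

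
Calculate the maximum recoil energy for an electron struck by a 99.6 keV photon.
27.9363 keV

Maximum energy transfer occurs at θ = 180° (backscattering).

Initial photon: E₀ = 99.6 keV → λ₀ = 12.4482 pm

Maximum Compton shift (at 180°):
Δλ_max = 2λ_C = 2 × 2.4263 = 4.8526 pm

Final wavelength:
λ' = 12.4482 + 4.8526 = 17.3008 pm

Minimum photon energy (maximum energy to electron):
E'_min = hc/λ' = 71.6637 keV

Maximum electron kinetic energy:
K_max = E₀ - E'_min = 99.6000 - 71.6637 = 27.9363 keV

(Intermediate values are shown rounded; full precision is carried through to the final answer.)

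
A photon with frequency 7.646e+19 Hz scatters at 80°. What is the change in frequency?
2.587e+19 Hz (decrease)

Convert frequency to wavelength (c = 299792458 m/s):
λ₀ = c/f₀ = 299792458/7.646e+19 = 3.9209058e-12 m = 3.9209 pm

Calculate Compton shift:
Δλ = λ_C(1 - cos(80°)) = 2.0050 pm

Final wavelength:
λ' = λ₀ + Δλ = 3.9209 + 2.0050 = 5.9259 pm

Final frequency:
f' = c/λ' = 299792458/5.9258917e-12 = 5.0590270e+19 Hz

Frequency shift (decrease):
Δf = f₀ - f' = 7.646e+19 - 5.0590270e+19 = 2.587e+19 Hz

(Intermediate values are shown rounded; full precision is carried through to the final answer.)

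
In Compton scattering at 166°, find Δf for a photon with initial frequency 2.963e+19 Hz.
9.508e+18 Hz (decrease)

Convert frequency to wavelength (c = 299792458 m/s):
λ₀ = c/f₀ = 299792458/2.963e+19 = 1.0117869e-11 m = 10.1179 pm

Calculate Compton shift:
Δλ = λ_C(1 - cos(166°)) = 4.7805 pm

Final wavelength:
λ' = λ₀ + Δλ = 10.1179 + 4.7805 = 14.8984 pm

Final frequency:
f' = c/λ' = 299792458/1.4898418e-11 = 2.0122436e+19 Hz

Frequency shift (decrease):
Δf = f₀ - f' = 2.963e+19 - 2.0122436e+19 = 9.508e+18 Hz

(Intermediate values are shown rounded; full precision is carried through to the final answer.)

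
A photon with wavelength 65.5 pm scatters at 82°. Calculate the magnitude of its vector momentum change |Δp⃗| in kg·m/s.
1.3071e-23 kg·m/s

Photon momentum magnitude is p = h/λ.

Initial momentum:
p₀ = h/λ = 6.6261e-34/6.5500e-11 = 1.0116e-23 kg·m/s

After scattering:
λ' = λ + Δλ = 65.5 + 2.0886 = 67.5886 pm
p' = h/λ' = 6.6261e-34/6.7589e-11 = 9.8035e-24 kg·m/s

Momentum is a vector; the scattered photon's direction makes angle θ = 82° with the incident direction. The magnitude of the vector change Δp⃗ = p⃗₀ − p⃗' is found from the law of cosines:
|Δp⃗|² = p₀² + p'² − 2p₀p'cos θ
|Δp⃗|² = (1.0116e-23)² + (9.8035e-24)² − 2·1.0116e-23·9.8035e-24·cos(82°)
|Δp⃗| = 1.3071e-23 kg·m/s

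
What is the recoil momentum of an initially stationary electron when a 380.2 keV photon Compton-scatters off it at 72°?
2.0602e-22 kg·m/s

The electron is initially at rest, so by conservation of momentum:
p⃗_e = p⃗₀ − p⃗'  (incident photon momentum minus scattered photon momentum)

Photon momentum magnitudes (p = h/λ = E/c):
λ₀ = hc/E₀ = 3.2610 pm → p₀ = h/λ₀ = 2.0319e-22 kg·m/s
Δλ = λ_C(1 − cos 72°) = 1.6765 pm
λ' = 4.9376 pm → p' = h/λ' = 1.3420e-22 kg·m/s

The scattered photon makes angle θ = 72° with the incident direction, so by the law of cosines:
|p⃗_e|² = p₀² + p'² − 2p₀p'cos θ
|p⃗_e|² = (2.0319e-22)² + (1.3420e-22)² − 2·2.0319e-22·1.3420e-22·cos(72°)
|p⃗_e| = 2.0602e-22 kg·m/s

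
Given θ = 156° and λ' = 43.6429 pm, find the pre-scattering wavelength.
39.0000 pm

From λ' = λ + Δλ, we have λ = λ' - Δλ

First calculate the Compton shift:
Δλ = λ_C(1 - cos θ)
Δλ = 2.4263 × (1 - cos(156°))
Δλ = 2.4263 × 1.9135
Δλ = 4.6429 pm

Initial wavelength:
λ = λ' - Δλ
λ = 43.6429 - 4.6429
λ = 39.0000 pm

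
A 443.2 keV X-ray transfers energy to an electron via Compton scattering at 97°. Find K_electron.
218.5698 keV

By energy conservation: K_e = E_initial - E_final

First find the scattered photon energy:
Initial wavelength: λ = hc/E = 2.7975 pm
Compton shift: Δλ = λ_C(1 - cos(97°)) = 2.7220 pm
Final wavelength: λ' = 2.7975 + 2.7220 = 5.5195 pm
Final photon energy: E' = hc/λ' = 224.6302 keV

Electron kinetic energy:
K_e = E - E' = 443.2000 - 224.6302 = 218.5698 keV

(Intermediate values are shown rounded; full precision is carried through to the final answer.)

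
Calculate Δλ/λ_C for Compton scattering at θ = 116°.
1.4384 λ_C

The Compton shift formula is:
Δλ = λ_C(1 - cos θ)

Dividing both sides by λ_C:
Δλ/λ_C = 1 - cos θ

For θ = 116°:
Δλ/λ_C = 1 - cos(116°)
Δλ/λ_C = 1 - -0.4384
Δλ/λ_C = 1.4384

This means the shift is 1.4384 × λ_C = 3.4899 pm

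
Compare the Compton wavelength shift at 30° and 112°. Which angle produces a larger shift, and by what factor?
112° produces the larger shift by a factor of 10.260

Calculate both shifts using Δλ = λ_C(1 - cos θ):

For θ₁ = 30°:
Δλ₁ = 2.4263 × (1 - cos(30°))
Δλ₁ = 2.4263 × 0.1340
Δλ₁ = 0.3251 pm

For θ₂ = 112°:
Δλ₂ = 2.4263 × (1 - cos(112°))
Δλ₂ = 2.4263 × 1.3746
Δλ₂ = 3.3352 pm

The 112° angle produces the larger shift.
Ratio: 3.3352/0.3251 = 10.260

(Intermediate values are shown rounded; full precision is carried through to the final answer.)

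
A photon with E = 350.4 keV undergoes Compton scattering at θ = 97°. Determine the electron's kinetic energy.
152.3537 keV

By energy conservation: K_e = E_initial - E_final

First find the scattered photon energy:
Initial wavelength: λ = hc/E = 3.5384 pm
Compton shift: Δλ = λ_C(1 - cos(97°)) = 2.7220 pm
Final wavelength: λ' = 3.5384 + 2.7220 = 6.2604 pm
Final photon energy: E' = hc/λ' = 198.0463 keV

Electron kinetic energy:
K_e = E - E' = 350.4000 - 198.0463 = 152.3537 keV

(Intermediate values are shown rounded; full precision is carried through to the final answer.)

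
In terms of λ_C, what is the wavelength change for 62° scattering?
0.5305 λ_C

The Compton shift formula is:
Δλ = λ_C(1 - cos θ)

Dividing both sides by λ_C:
Δλ/λ_C = 1 - cos θ

For θ = 62°:
Δλ/λ_C = 1 - cos(62°)
Δλ/λ_C = 1 - 0.4695
Δλ/λ_C = 0.5305

This means the shift is 0.5305 × λ_C = 1.2872 pm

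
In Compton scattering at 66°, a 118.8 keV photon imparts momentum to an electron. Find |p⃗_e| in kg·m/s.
6.5287e-23 kg·m/s

The electron is initially at rest, so by conservation of momentum:
p⃗_e = p⃗₀ − p⃗'  (incident photon momentum minus scattered photon momentum)

Photon momentum magnitudes (p = h/λ = E/c):
λ₀ = hc/E₀ = 10.4364 pm → p₀ = h/λ₀ = 6.3490e-23 kg·m/s
Δλ = λ_C(1 − cos 66°) = 1.4394 pm
λ' = 11.8758 pm → p' = h/λ' = 5.5795e-23 kg·m/s

The scattered photon makes angle θ = 66° with the incident direction, so by the law of cosines:
|p⃗_e|² = p₀² + p'² − 2p₀p'cos θ
|p⃗_e|² = (6.3490e-23)² + (5.5795e-23)² − 2·6.3490e-23·5.5795e-23·cos(66°)
|p⃗_e| = 6.5287e-23 kg·m/s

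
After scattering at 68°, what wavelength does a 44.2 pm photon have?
45.7174 pm

Using the Compton scattering formula:
λ' = λ + Δλ = λ + λ_C(1 - cos θ)

Given:
- Initial wavelength λ = 44.2 pm
- Scattering angle θ = 68°
- Compton wavelength λ_C ≈ 2.4263 pm

Calculate the shift:
Δλ = 2.4263 × (1 - cos(68°))
Δλ = 2.4263 × 0.6254
Δλ = 1.5174 pm

Final wavelength:
λ' = 44.2 + 1.5174 = 45.7174 pm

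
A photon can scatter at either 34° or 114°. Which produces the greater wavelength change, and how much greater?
114° produces the larger shift by a factor of 8.228

Calculate both shifts using Δλ = λ_C(1 - cos θ):

For θ₁ = 34°:
Δλ₁ = 2.4263 × (1 - cos(34°))
Δλ₁ = 2.4263 × 0.1710
Δλ₁ = 0.4148 pm

For θ₂ = 114°:
Δλ₂ = 2.4263 × (1 - cos(114°))
Δλ₂ = 2.4263 × 1.4067
Δλ₂ = 3.4132 pm

The 114° angle produces the larger shift.
Ratio: 3.4132/0.4148 = 8.228

(Intermediate values are shown rounded; full precision is carried through to the final answer.)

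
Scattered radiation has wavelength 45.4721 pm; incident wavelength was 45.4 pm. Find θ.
14.00°

First find the wavelength shift:
Δλ = λ' - λ = 45.4721 - 45.4 = 0.0721 pm

Using Δλ = λ_C(1 - cos θ), with λ_C = h/(m_e·c) ≈ 2.42631024 pm:
cos θ = 1 - Δλ/λ_C
cos θ = 1 - 0.0721/2.42631024
cos θ = 0.970284

θ = arccos(0.970284)
θ = 14.00°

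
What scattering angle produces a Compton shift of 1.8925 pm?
77.29°

From the Compton formula Δλ = λ_C(1 - cos θ), we can solve for θ:

cos θ = 1 - Δλ/λ_C

Given:
- Δλ = 1.8925 pm
- λ_C = h/(m_e·c) ≈ 2.42631024 pm

cos θ = 1 - 1.8925/2.42631024
cos θ = 1 - 0.779991
cos θ = 0.220009

θ = arccos(0.220009)
θ = 77.29°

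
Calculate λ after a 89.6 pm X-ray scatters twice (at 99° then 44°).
93.0868 pm

Apply Compton shift twice:

First scattering at θ₁ = 99°:
Δλ₁ = λ_C(1 - cos(99°))
Δλ₁ = 2.4263 × 1.1564
Δλ₁ = 2.8059 pm

After first scattering:
λ₁ = 89.6 + 2.8059 = 92.4059 pm

Second scattering at θ₂ = 44°:
Δλ₂ = λ_C(1 - cos(44°))
Δλ₂ = 2.4263 × 0.2807
Δλ₂ = 0.6810 pm

Final wavelength:
λ₂ = 92.4059 + 0.6810 = 93.0868 pm

Total shift: Δλ_total = 2.8059 + 0.6810 = 3.4868 pm

(Intermediate values are shown rounded; full precision is carried through to the final answer.)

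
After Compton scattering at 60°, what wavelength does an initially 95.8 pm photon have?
97.0132 pm

Using the Compton formula: λ' = λ + λ_C(1 − cos θ)

For θ = 60°, cos θ = 1/2 (exact) = 0.5000, so:
1 − cos 60° = 1 − (1/2) = 0.5000

Δλ = λ_C × 0.5000 = 2.4263 × 0.5000 = 1.2132 pm

λ' = 95.8 + 1.2132 = 97.0132 pm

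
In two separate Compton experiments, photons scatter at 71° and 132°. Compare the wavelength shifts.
132° produces the larger shift by a factor of 2.475

Calculate both shifts using Δλ = λ_C(1 - cos θ):

For θ₁ = 71°:
Δλ₁ = 2.4263 × (1 - cos(71°))
Δλ₁ = 2.4263 × 0.6744
Δλ₁ = 1.6364 pm

For θ₂ = 132°:
Δλ₂ = 2.4263 × (1 - cos(132°))
Δλ₂ = 2.4263 × 1.6691
Δλ₂ = 4.0498 pm

The 132° angle produces the larger shift.
Ratio: 4.0498/1.6364 = 2.475

(Intermediate values are shown rounded; full precision is carried through to the final answer.)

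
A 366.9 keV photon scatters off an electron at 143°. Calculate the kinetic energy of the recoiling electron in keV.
206.7816 keV

By energy conservation: K_e = E_initial - E_final

First find the scattered photon energy:
Initial wavelength: λ = hc/E = 3.3792 pm
Compton shift: Δλ = λ_C(1 - cos(143°)) = 4.3640 pm
Final wavelength: λ' = 3.3792 + 4.3640 = 7.7433 pm
Final photon energy: E' = hc/λ' = 160.1184 keV

Electron kinetic energy:
K_e = E - E' = 366.9000 - 160.1184 = 206.7816 keV

(Intermediate values are shown rounded; full precision is carried through to the final answer.)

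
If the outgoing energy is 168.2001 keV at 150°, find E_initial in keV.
435.9998 keV

Convert final energy to wavelength (hc ≈ 1239.842 keV·pm):
λ' = hc/E' = 1239.842 / 168.2001 = 7.3712 pm

Calculate the Compton shift:
Δλ = λ_C(1 - cos(150°))
Δλ = 2.4263 × (1 - cos(150°))
Δλ = 4.5276 pm

Initial wavelength:
λ = λ' - Δλ = 7.3712 - 4.5276 = 2.8437 pm

Initial energy:
E = hc/λ = 1239.842 / 2.8437 = 435.9998 keV

(Intermediate values are shown rounded; full precision is carried through to the final answer.)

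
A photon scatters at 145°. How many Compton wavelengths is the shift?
1.8192 λ_C

The Compton shift formula is:
Δλ = λ_C(1 - cos θ)

Dividing both sides by λ_C:
Δλ/λ_C = 1 - cos θ

For θ = 145°:
Δλ/λ_C = 1 - cos(145°)
Δλ/λ_C = 1 - -0.8192
Δλ/λ_C = 1.8192

This means the shift is 1.8192 × λ_C = 4.4138 pm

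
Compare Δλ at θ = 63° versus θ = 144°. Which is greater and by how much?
144° produces the larger shift by a factor of 3.313

Calculate both shifts using Δλ = λ_C(1 - cos θ):

For θ₁ = 63°:
Δλ₁ = 2.4263 × (1 - cos(63°))
Δλ₁ = 2.4263 × 0.5460
Δλ₁ = 1.3248 pm

For θ₂ = 144°:
Δλ₂ = 2.4263 × (1 - cos(144°))
Δλ₂ = 2.4263 × 1.8090
Δλ₂ = 4.3892 pm

The 144° angle produces the larger shift.
Ratio: 4.3892/1.3248 = 3.313

(Intermediate values are shown rounded; full precision is carried through to the final answer.)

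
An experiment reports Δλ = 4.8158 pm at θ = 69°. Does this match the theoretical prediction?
No, inconsistent

Calculate the expected shift for θ = 69°:

Δλ_expected = λ_C(1 - cos(69°))
Δλ_expected = 2.4263 × (1 - cos(69°))
Δλ_expected = 2.4263 × 0.6416
Δλ_expected = 1.5568 pm

Given shift: 4.8158 pm
Expected shift: 1.5568 pm
Difference: 3.2590 pm

The values do not match. The given shift corresponds to θ ≈ 170.0°, not 69°.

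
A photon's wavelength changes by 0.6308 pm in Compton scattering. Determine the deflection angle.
42.27°

From the Compton formula Δλ = λ_C(1 - cos θ), we can solve for θ:

cos θ = 1 - Δλ/λ_C

Given:
- Δλ = 0.6308 pm
- λ_C = h/(m_e·c) ≈ 2.42631024 pm

cos θ = 1 - 0.6308/2.42631024
cos θ = 1 - 0.259983
cos θ = 0.740017

θ = arccos(0.740017)
θ = 42.27°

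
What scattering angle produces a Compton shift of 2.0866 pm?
81.95°

From the Compton formula Δλ = λ_C(1 - cos θ), we can solve for θ:

cos θ = 1 - Δλ/λ_C

Given:
- Δλ = 2.0866 pm
- λ_C = h/(m_e·c) ≈ 2.42631024 pm

cos θ = 1 - 2.0866/2.42631024
cos θ = 1 - 0.859989
cos θ = 0.140011

θ = arccos(0.140011)
θ = 81.95°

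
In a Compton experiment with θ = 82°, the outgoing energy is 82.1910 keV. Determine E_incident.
95.3999 keV

Convert final energy to wavelength (hc ≈ 1239.842 keV·pm):
λ' = hc/E' = 1239.842 / 82.1910 = 15.0849 pm

Calculate the Compton shift:
Δλ = λ_C(1 - cos(82°))
Δλ = 2.4263 × (1 - cos(82°))
Δλ = 2.0886 pm

Initial wavelength:
λ = λ' - Δλ = 15.0849 - 2.0886 = 12.9963 pm

Initial energy:
E = hc/λ = 1239.842 / 12.9963 = 95.3999 keV

(Intermediate values are shown rounded; full precision is carried through to the final answer.)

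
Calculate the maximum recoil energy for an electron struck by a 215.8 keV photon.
98.8111 keV

Maximum energy transfer occurs at θ = 180° (backscattering).

Initial photon: E₀ = 215.8 keV → λ₀ = 5.7453 pm

Maximum Compton shift (at 180°):
Δλ_max = 2λ_C = 2 × 2.4263 = 4.8526 pm

Final wavelength:
λ' = 5.7453 + 4.8526 = 10.5979 pm

Minimum photon energy (maximum energy to electron):
E'_min = hc/λ' = 116.9889 keV

Maximum electron kinetic energy:
K_max = E₀ - E'_min = 215.8000 - 116.9889 = 98.8111 keV

(Intermediate values are shown rounded; full precision is carried through to the final answer.)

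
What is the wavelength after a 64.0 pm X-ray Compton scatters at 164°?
68.7586 pm

Using the Compton scattering formula:
λ' = λ + Δλ = λ + λ_C(1 - cos θ)

Given:
- Initial wavelength λ = 64.0 pm
- Scattering angle θ = 164°
- Compton wavelength λ_C ≈ 2.4263 pm

Calculate the shift:
Δλ = 2.4263 × (1 - cos(164°))
Δλ = 2.4263 × 1.9613
Δλ = 4.7586 pm

Final wavelength:
λ' = 64.0 + 4.7586 = 68.7586 pm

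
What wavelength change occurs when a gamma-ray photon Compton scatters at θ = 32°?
0.3687 pm

Using the Compton scattering formula:
Δλ = λ_C(1 - cos θ)

where λ_C = h/(m_e·c) ≈ 2.4263 pm is the Compton wavelength of an electron.

For θ = 32°:
cos(32°) = 0.8480
1 - cos(32°) = 0.1520

Δλ = 2.4263 × 0.1520
Δλ = 0.3687 pm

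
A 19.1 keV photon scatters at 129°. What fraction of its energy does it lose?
0.0574 (or 5.74%)

Calculate initial and final photon energies:

Initial: E₀ = 19.1 keV → λ₀ = 64.9132 pm
Compton shift: Δλ = 3.9532 pm
Final wavelength: λ' = 68.8664 pm
Final energy: E' = 18.0036 keV

Fractional energy loss:
(E₀ - E')/E₀ = (19.1000 - 18.0036)/19.1000
= 1.0964/19.1000
= 0.0574
= 5.74%

(Intermediate values are shown rounded; full precision is carried through to the final answer.)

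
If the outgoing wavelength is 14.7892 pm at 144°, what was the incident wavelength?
10.4000 pm

From λ' = λ + Δλ, we have λ = λ' - Δλ

First calculate the Compton shift:
Δλ = λ_C(1 - cos θ)
Δλ = 2.4263 × (1 - cos(144°))
Δλ = 2.4263 × 1.8090
Δλ = 4.3892 pm

Initial wavelength:
λ = λ' - Δλ
λ = 14.7892 - 4.3892
λ = 10.4000 pm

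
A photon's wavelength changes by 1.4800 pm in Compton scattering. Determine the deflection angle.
67.04°

From the Compton formula Δλ = λ_C(1 - cos θ), we can solve for θ:

cos θ = 1 - Δλ/λ_C

Given:
- Δλ = 1.4800 pm
- λ_C = h/(m_e·c) ≈ 2.42631024 pm

cos θ = 1 - 1.4800/2.42631024
cos θ = 1 - 0.609980
cos θ = 0.390020

θ = arccos(0.390020)
θ = 67.04°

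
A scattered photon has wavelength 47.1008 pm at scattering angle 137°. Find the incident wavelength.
42.9000 pm

From λ' = λ + Δλ, we have λ = λ' - Δλ

First calculate the Compton shift:
Δλ = λ_C(1 - cos θ)
Δλ = 2.4263 × (1 - cos(137°))
Δλ = 2.4263 × 1.7314
Δλ = 4.2008 pm

Initial wavelength:
λ = λ' - Δλ
λ = 47.1008 - 4.2008
λ = 42.9000 pm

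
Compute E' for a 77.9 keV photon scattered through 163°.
60.0047 keV

First convert energy to wavelength:
λ = hc/E, with hc ≈ 1239.842 keV·pm (i.e. 1239.842 eV·nm)

For E = 77.9 keV = 77900 eV:
λ = 1239.842 keV·pm / 77.9 keV
λ = 15.9158 pm

Calculate the Compton shift:
Δλ = λ_C(1 - cos(163°)) = 2.4263 × 1.9563
Δλ = 4.7466 pm

Final wavelength:
λ' = 15.9158 + 4.7466 = 20.6624 pm

Final energy:
E' = hc/λ' = 1239.842 / 20.6624 = 60.0047 keV

(Intermediate values are shown rounded; full precision is carried through to the final answer.)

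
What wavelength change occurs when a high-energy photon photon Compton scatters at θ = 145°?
4.4138 pm

Using the Compton scattering formula:
Δλ = λ_C(1 - cos θ)

where λ_C = h/(m_e·c) ≈ 2.4263 pm is the Compton wavelength of an electron.

For θ = 145°:
cos(145°) = -0.8192
1 - cos(145°) = 1.8192

Δλ = 2.4263 × 1.8192
Δλ = 4.4138 pm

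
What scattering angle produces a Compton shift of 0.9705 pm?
53.13°

From the Compton formula Δλ = λ_C(1 - cos θ), we can solve for θ:

cos θ = 1 - Δλ/λ_C

Given:
- Δλ = 0.9705 pm
- λ_C = h/(m_e·c) ≈ 2.42631024 pm

cos θ = 1 - 0.9705/2.42631024
cos θ = 1 - 0.399990
cos θ = 0.600010

θ = arccos(0.600010)
θ = 53.13°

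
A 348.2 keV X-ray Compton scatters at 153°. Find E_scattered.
152.1486 keV

First convert energy to wavelength:
λ = hc/E, with hc ≈ 1239.842 keV·pm (i.e. 1239.842 eV·nm)

For E = 348.2 keV = 348200 eV:
λ = 1239.842 keV·pm / 348.2 keV
λ = 3.5607 pm

Calculate the Compton shift:
Δλ = λ_C(1 - cos(153°)) = 2.4263 × 1.8910
Δλ = 4.5882 pm

Final wavelength:
λ' = 3.5607 + 4.5882 = 8.1489 pm

Final energy:
E' = hc/λ' = 1239.842 / 8.1489 = 152.1486 keV

(Intermediate values are shown rounded; full precision is carried through to the final answer.)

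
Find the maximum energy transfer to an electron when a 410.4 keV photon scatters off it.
252.9333 keV

Maximum energy transfer occurs at θ = 180° (backscattering).

Initial photon: E₀ = 410.4 keV → λ₀ = 3.0211 pm

Maximum Compton shift (at 180°):
Δλ_max = 2λ_C = 2 × 2.4263 = 4.8526 pm

Final wavelength:
λ' = 3.0211 + 4.8526 = 7.8737 pm

Minimum photon energy (maximum energy to electron):
E'_min = hc/λ' = 157.4667 keV

Maximum electron kinetic energy:
K_max = E₀ - E'_min = 410.4000 - 157.4667 = 252.9333 keV

(Intermediate values are shown rounded; full precision is carried through to the final answer.)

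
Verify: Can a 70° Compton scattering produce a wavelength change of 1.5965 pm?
Yes, consistent

Calculate the expected shift for θ = 70°:

Δλ_expected = λ_C(1 - cos(70°))
Δλ_expected = 2.4263 × (1 - cos(70°))
Δλ_expected = 2.4263 × 0.6580
Δλ_expected = 1.5965 pm

Given shift: 1.5965 pm
Expected shift: 1.5965 pm
Difference: 0.0000 pm

The values match. This is consistent with Compton scattering at the stated angle.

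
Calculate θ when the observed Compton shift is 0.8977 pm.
50.95°

From the Compton formula Δλ = λ_C(1 - cos θ), we can solve for θ:

cos θ = 1 - Δλ/λ_C

Given:
- Δλ = 0.8977 pm
- λ_C = h/(m_e·c) ≈ 2.42631024 pm

cos θ = 1 - 0.8977/2.42631024
cos θ = 1 - 0.369986
cos θ = 0.630014

θ = arccos(0.630014)
θ = 50.95°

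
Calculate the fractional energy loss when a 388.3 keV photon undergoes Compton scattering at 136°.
0.5664 (or 56.64%)

Calculate initial and final photon energies:

Initial: E₀ = 388.3 keV → λ₀ = 3.1930 pm
Compton shift: Δλ = 4.1717 pm
Final wavelength: λ' = 7.3647 pm
Final energy: E' = 168.3504 keV

Fractional energy loss:
(E₀ - E')/E₀ = (388.3000 - 168.3504)/388.3000
= 219.9496/388.3000
= 0.5664
= 56.64%

(Intermediate values are shown rounded; full precision is carried through to the final answer.)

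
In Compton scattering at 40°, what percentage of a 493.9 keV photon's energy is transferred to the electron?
0.1844 (or 18.44%)

Calculate initial and final photon energies:

Initial: E₀ = 493.9 keV → λ₀ = 2.5103 pm
Compton shift: Δλ = 0.5676 pm
Final wavelength: λ' = 3.0780 pm
Final energy: E' = 402.8131 keV

Fractional energy loss:
(E₀ - E')/E₀ = (493.9000 - 402.8131)/493.9000
= 91.0869/493.9000
= 0.1844
= 18.44%

(Intermediate values are shown rounded; full precision is carried through to the final answer.)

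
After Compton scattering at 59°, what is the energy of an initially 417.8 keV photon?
299.1740 keV

First convert energy to wavelength:
λ = hc/E, with hc ≈ 1239.842 keV·pm (i.e. 1239.842 eV·nm)

For E = 417.8 keV = 417800 eV:
λ = 1239.842 keV·pm / 417.8 keV
λ = 2.9675 pm

Calculate the Compton shift:
Δλ = λ_C(1 - cos(59°)) = 2.4263 × 0.4850
Δλ = 1.1767 pm

Final wavelength:
λ' = 2.9675 + 1.1767 = 4.1442 pm

Final energy:
E' = hc/λ' = 1239.842 / 4.1442 = 299.1740 keV

(Intermediate values are shown rounded; full precision is carried through to the final answer.)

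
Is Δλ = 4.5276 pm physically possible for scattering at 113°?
No, inconsistent

Calculate the expected shift for θ = 113°:

Δλ_expected = λ_C(1 - cos(113°))
Δλ_expected = 2.4263 × (1 - cos(113°))
Δλ_expected = 2.4263 × 1.3907
Δλ_expected = 3.3743 pm

Given shift: 4.5276 pm
Expected shift: 3.3743 pm
Difference: 1.1532 pm

The values do not match. The given shift corresponds to θ ≈ 150.0°, not 113°.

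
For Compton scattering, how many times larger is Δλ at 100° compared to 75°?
100° produces the larger shift by a factor of 1.583

Calculate both shifts using Δλ = λ_C(1 - cos θ):

For θ₁ = 75°:
Δλ₁ = 2.4263 × (1 - cos(75°))
Δλ₁ = 2.4263 × 0.7412
Δλ₁ = 1.7983 pm

For θ₂ = 100°:
Δλ₂ = 2.4263 × (1 - cos(100°))
Δλ₂ = 2.4263 × 1.1736
Δλ₂ = 2.8476 pm

The 100° angle produces the larger shift.
Ratio: 2.8476/1.7983 = 1.583

(Intermediate values are shown rounded; full precision is carried through to the final answer.)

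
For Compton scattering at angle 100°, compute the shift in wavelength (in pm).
2.8476 pm

Using the Compton scattering formula:
Δλ = λ_C(1 - cos θ)

where λ_C = h/(m_e·c) ≈ 2.4263 pm is the Compton wavelength of an electron.

For θ = 100°:
cos(100°) = -0.1736
1 - cos(100°) = 1.1736

Δλ = 2.4263 × 1.1736
Δλ = 2.8476 pm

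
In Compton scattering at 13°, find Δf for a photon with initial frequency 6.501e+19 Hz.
8.650e+17 Hz (decrease)

Convert frequency to wavelength (c = 299792458 m/s):
λ₀ = c/f₀ = 299792458/6.501e+19 = 4.6114822e-12 m = 4.6115 pm

Calculate Compton shift:
Δλ = λ_C(1 - cos(13°)) = 0.0622 pm

Final wavelength:
λ' = λ₀ + Δλ = 4.6115 + 0.0622 = 4.6737 pm

Final frequency:
f' = c/λ' = 299792458/4.6736684e-12 = 6.4145000e+19 Hz

Frequency shift (decrease):
Δf = f₀ - f' = 6.501e+19 - 6.4145000e+19 = 8.650e+17 Hz

(Intermediate values are shown rounded; full precision is carried through to the final answer.)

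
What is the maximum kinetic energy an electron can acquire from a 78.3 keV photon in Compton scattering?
18.3670 keV

Maximum energy transfer occurs at θ = 180° (backscattering).

Initial photon: E₀ = 78.3 keV → λ₀ = 15.8345 pm

Maximum Compton shift (at 180°):
Δλ_max = 2λ_C = 2 × 2.4263 = 4.8526 pm

Final wavelength:
λ' = 15.8345 + 4.8526 = 20.6871 pm

Minimum photon energy (maximum energy to electron):
E'_min = hc/λ' = 59.9330 keV

Maximum electron kinetic energy:
K_max = E₀ - E'_min = 78.3000 - 59.9330 = 18.3670 keV

(Intermediate values are shown rounded; full precision is carried through to the final answer.)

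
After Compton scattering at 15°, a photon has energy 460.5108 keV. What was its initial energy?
475.1000 keV

Convert final energy to wavelength (hc ≈ 1239.842 keV·pm):
λ' = hc/E' = 1239.842 / 460.5108 = 2.6923 pm

Calculate the Compton shift:
Δλ = λ_C(1 - cos(15°))
Δλ = 2.4263 × (1 - cos(15°))
Δλ = 0.0827 pm

Initial wavelength:
λ = λ' - Δλ = 2.6923 - 0.0827 = 2.6096 pm

Initial energy:
E = hc/λ = 1239.842 / 2.6096 = 475.1000 keV

(Intermediate values are shown rounded; full precision is carried through to the final answer.)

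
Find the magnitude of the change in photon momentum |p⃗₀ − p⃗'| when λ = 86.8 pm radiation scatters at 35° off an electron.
4.5796e-24 kg·m/s

Photon momentum magnitude is p = h/λ.

Initial momentum:
p₀ = h/λ = 6.6261e-34/8.6800e-11 = 7.6337e-24 kg·m/s

After scattering:
λ' = λ + Δλ = 86.8 + 0.4388 = 87.2388 pm
p' = h/λ' = 6.6261e-34/8.7239e-11 = 7.5953e-24 kg·m/s

Momentum is a vector; the scattered photon's direction makes angle θ = 35° with the incident direction. The magnitude of the vector change Δp⃗ = p⃗₀ − p⃗' is found from the law of cosines:
|Δp⃗|² = p₀² + p'² − 2p₀p'cos θ
|Δp⃗|² = (7.6337e-24)² + (7.5953e-24)² − 2·7.6337e-24·7.5953e-24·cos(35°)
|Δp⃗| = 4.5796e-24 kg·m/s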